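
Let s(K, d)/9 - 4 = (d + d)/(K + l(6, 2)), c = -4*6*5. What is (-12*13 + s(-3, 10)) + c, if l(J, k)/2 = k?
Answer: -60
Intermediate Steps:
c = -120 (c = -24*5 = -120)
l(J, k) = 2*k
s(K, d) = 36 + 18*d/(4 + K) (s(K, d) = 36 + 9*((d + d)/(K + 2*2)) = 36 + 9*((2*d)/(K + 4)) = 36 + 9*((2*d)/(4 + K)) = 36 + 9*(2*d/(4 + K)) = 36 + 18*d/(4 + K))
(-12*13 + s(-3, 10)) + c = (-12*13 + 18*(8 + 10 + 2*(-3))/(4 - 3)) - 120 = (-156 + 18*(8 + 10 - 6)/1) - 120 = (-156 + 18*1*12) - 120 = (-156 + 216) - 120 = 60 - 120 = -60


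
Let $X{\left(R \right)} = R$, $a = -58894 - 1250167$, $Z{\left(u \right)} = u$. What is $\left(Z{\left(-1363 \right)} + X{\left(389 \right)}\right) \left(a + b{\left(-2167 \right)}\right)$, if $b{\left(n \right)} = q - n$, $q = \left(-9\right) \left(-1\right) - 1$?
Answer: $1272906964$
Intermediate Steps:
$q = 8$ ($q = 9 - 1 = 8$)
$a = -1309061$
$b{\left(n \right)} = 8 - n$
$\left(Z{\left(-1363 \right)} + X{\left(389 \right)}\right) \left(a + b{\left(-2167 \right)}\right) = \left(-1363 + 389\right) \left(-1309061 + \left(8 - -2167\right)\right) = - 974 \left(-1309061 + \left(8 + 2167\right)\right) = - 974 \left(-1309061 + 2175\right) = \left(-974\right) \left(-1306886\right) = 1272906964$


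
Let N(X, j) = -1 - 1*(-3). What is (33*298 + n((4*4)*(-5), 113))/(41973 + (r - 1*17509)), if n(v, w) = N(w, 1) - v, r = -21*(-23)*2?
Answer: 4958/12715 ≈ 0.38993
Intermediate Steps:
r = 966 (r = 483*2 = 966)
N(X, j) = 2 (N(X, j) = -1 + 3 = 2)
n(v, w) = 2 - v
(33*298 + n((4*4)*(-5), 113))/(41973 + (r - 1*17509)) = (33*298 + (2 - 4*4*(-5)))/(41973 + (966 - 1*17509)) = (9834 + (2 - 16*(-5)))/(41973 + (966 - 17509)) = (9834 + (2 - 1*(-80)))/(41973 - 16543) = (9834 + (2 + 80))/25430 = (9834 + 82)*(1/25430) = 9916*(1/25430) = 4958/12715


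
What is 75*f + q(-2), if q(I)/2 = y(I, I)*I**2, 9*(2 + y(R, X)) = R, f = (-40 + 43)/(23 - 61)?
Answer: -8105/342 ≈ -23.699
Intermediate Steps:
f = -3/38 (f = 3/(-38) = 3*(-1/38) = -3/38 ≈ -0.078947)
y(R, X) = -2 + R/9
q(I) = 2*I**2*(-2 + I/9) (q(I) = 2*((-2 + I/9)*I**2) = 2*(I**2*(-2 + I/9)) = 2*I**2*(-2 + I/9))
75*f + q(-2) = 75*(-3/38) + (2/9)*(-2)**2*(-18 - 2) = -225/38 + (2/9)*4*(-20) = -225/38 - 160/9 = -8105/342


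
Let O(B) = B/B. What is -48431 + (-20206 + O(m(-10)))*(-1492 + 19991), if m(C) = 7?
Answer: -373820726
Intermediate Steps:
O(B) = 1
-48431 + (-20206 + O(m(-10)))*(-1492 + 19991) = -48431 + (-20206 + 1)*(-1492 + 19991) = -48431 - 20205*18499 = -48431 - 373772295 = -373820726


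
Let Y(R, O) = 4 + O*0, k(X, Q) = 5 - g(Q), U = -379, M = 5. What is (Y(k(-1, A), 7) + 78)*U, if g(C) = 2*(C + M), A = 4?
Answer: -31078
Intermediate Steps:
g(C) = 10 + 2*C (g(C) = 2*(C + 5) = 2*(5 + C) = 10 + 2*C)
k(X, Q) = -5 - 2*Q (k(X, Q) = 5 - (10 + 2*Q) = 5 + (-10 - 2*Q) = -5 - 2*Q)
Y(R, O) = 4 (Y(R, O) = 4 + 0 = 4)
(Y(k(-1, A), 7) + 78)*U = (4 + 78)*(-379) = 82*(-379) = -31078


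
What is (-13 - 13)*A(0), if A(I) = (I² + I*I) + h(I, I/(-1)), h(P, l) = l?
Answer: 0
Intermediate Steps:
A(I) = -I + 2*I² (A(I) = (I² + I*I) + I/(-1) = (I² + I²) + I*(-1) = 2*I² - I = -I + 2*I²)
(-13 - 13)*A(0) = (-13 - 13)*(0*(-1 + 2*0)) = -0*(-1 + 0) = -0*(-1) = -26*0 = 0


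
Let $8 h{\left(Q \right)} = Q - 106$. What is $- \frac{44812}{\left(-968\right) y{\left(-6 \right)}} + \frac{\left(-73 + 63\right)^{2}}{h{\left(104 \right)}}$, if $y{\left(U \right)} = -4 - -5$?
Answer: $- \frac{85597}{242} \approx -353.71$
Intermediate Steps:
$y{\left(U \right)} = 1$ ($y{\left(U \right)} = -4 + 5 = 1$)
$h{\left(Q \right)} = - \frac{53}{4} + \frac{Q}{8}$ ($h{\left(Q \right)} = \frac{Q - 106}{8} = \frac{-106 + Q}{8} = - \frac{53}{4} + \frac{Q}{8}$)
$- \frac{44812}{\left(-968\right) y{\left(-6 \right)}} + \frac{\left(-73 + 63\right)^{2}}{h{\left(104 \right)}} = - \frac{44812}{\left(-968\right) 1} + \frac{\left(-73 + 63\right)^{2}}{- \frac{53}{4} + \frac{1}{8} \cdot 104} = - \frac{44812}{-968} + \frac{\left(-10\right)^{2}}{- \frac{53}{4} + 13} = \left(-44812\right) \left(- \frac{1}{968}\right) + \frac{100}{- \frac{1}{4}} = \frac{11203}{242} + 100 \left(-4\right) = \frac{11203}{242} - 400 = - \frac{85597}{242}$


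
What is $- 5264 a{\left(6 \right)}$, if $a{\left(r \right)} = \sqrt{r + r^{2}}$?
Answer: $- 5264 \sqrt{42} \approx -34115.0$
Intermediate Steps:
$- 5264 a{\left(6 \right)} = - 5264 \sqrt{6 \left(1 + 6\right)} = - 5264 \sqrt{6 \cdot 7} = - 5264 \sqrt{42}$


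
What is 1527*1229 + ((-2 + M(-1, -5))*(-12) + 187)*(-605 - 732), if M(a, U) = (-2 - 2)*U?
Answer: 1915456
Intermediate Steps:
M(a, U) = -4*U
1527*1229 + ((-2 + M(-1, -5))*(-12) + 187)*(-605 - 732) = 1527*1229 + ((-2 - 4*(-5))*(-12) + 187)*(-605 - 732) = 1876683 + ((-2 + 20)*(-12) + 187)*(-1337) = 1876683 + (18*(-12) + 187)*(-1337) = 1876683 + (-216 + 187)*(-1337) = 1876683 - 29*(-1337) = 1876683 + 38773 = 1915456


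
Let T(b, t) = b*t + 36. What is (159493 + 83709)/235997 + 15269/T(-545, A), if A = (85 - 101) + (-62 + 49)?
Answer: 7456001075/3738428477 ≈ 1.9944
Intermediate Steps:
A = -29 (A = -16 - 13 = -29)
T(b, t) = 36 + b*t
(159493 + 83709)/235997 + 15269/T(-545, A) = (159493 + 83709)/235997 + 15269/(36 - 545*(-29)) = 243202*(1/235997) + 15269/(36 + 15805) = 243202/235997 + 15269/15841 = 7456001075/3738428477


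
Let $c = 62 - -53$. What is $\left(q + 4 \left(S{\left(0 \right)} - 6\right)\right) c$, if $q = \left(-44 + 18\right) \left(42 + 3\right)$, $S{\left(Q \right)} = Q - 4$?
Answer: $-139150$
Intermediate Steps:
$S{\left(Q \right)} = -4 + Q$
$q = -1170$ ($q = \left(-26\right) 45 = -1170$)
$c = 115$ ($c = 62 + 53 = 115$)
$\left(q + 4 \left(S{\left(0 \right)} - 6\right)\right) c = \left(-1170 + 4 \left(\left(-4 + 0\right) - 6\right)\right) 115 = \left(-1170 + 4 \left(-4 - 6\right)\right) 115 = \left(-1170 + 4 \left(-10\right)\right) 115 = \left(-1170 - 40\right) 115 = \left(-1210\right) 115 = -139150$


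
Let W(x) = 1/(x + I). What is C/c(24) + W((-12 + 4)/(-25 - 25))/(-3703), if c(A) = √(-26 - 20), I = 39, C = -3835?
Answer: -25/3625237 + 3835*I*√46/46 ≈ -6.8961e-6 + 565.44*I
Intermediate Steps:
c(A) = I*√46 (c(A) = √(-46) = I*√46)
W(x) = 1/(39 + x) (W(x) = 1/(x + 39) = 1/(39 + x))
C/c(24) + W((-12 + 4)/(-25 - 25))/(-3703) = -3835*(-I*√46/46) + 1/((39 + (-12 + 4)/(-25 - 25))*(-3703)) = -(-3835)*I*√46/46 - 1/3703/(39 - 8/(-50)) = 3835*I*√46/46 - 1/3703/(39 - 8*(-1/50)) = 3835*I*√46/46 - 1/3703/(39 + 4/25) = 3835*I*√46/46 - 1/3703/(979/25) = 3835*I*√46/46 + (25/979)*(-1/3703) = 3835*I*√46/46 - 25/3625237 = -25/3625237 + 3835*I*√46/46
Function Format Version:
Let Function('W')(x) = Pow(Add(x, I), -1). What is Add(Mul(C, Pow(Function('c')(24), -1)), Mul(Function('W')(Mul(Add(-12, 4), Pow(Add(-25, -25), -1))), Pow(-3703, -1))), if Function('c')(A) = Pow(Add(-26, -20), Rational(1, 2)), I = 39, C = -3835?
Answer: Add(Rational(-25, 3625237), Mul(Rational(3835, 46), I, Pow(46, Rational(1, 2)))) ≈ Add(-6.8961e-6, Mul(565.44, I))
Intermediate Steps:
Function('c')(A) = Mul(I, Pow(46, Rational(1, 2))) (Function('c')(A) = Pow(-46, Rational(1, 2)) = Mul(I, Pow(46, Rational(1, 2))))
Function('W')(x) = Pow(Add(39, x), -1) (Function('W')(x) = Pow(Add(x, 39), -1) = Pow(Add(39, x), -1))
Add(Mul(C, Pow(Function('c')(24), -1)), Mul(Function('W')(Mul(Add(-12, 4), Pow(Add(-25, -25), -1))), Pow(-3703, -1))) = Add(Mul(-3835, Pow(Mul(I, Pow(46, Rational(1, 2))), -1)), Mul(Pow(Add(39, Mul(Add(-12, 4), Pow(Add(-25, -25), -1))), -1), Pow(-3703, -1))) = Add(Mul(-3835, Mul(Rational(-1, 46), I, Pow(46, Rational(1, 2)))), Mul(Pow(Add(39, Mul(-8, Pow(-50, -1))), -1), Rational(-1, 3703))) = Add(Mul(Rational(3835, 46), I, Pow(46, Rational(1, 2))), Mul(Pow(Add(39, Mul(-8, Rational(-1, 50))), -1), Rational(-1, 3703))) = Add(Mul(Rational(3835, 46), I, Pow(46, Rational(1, 2))), Mul(Pow(Add(39, Rational(4, 25)), -1), Rational(-1, 3703))) = Add(Mul(Rational(3835, 46), I, Pow(46, Rational(1, 2))), Mul(Pow(Rational(979, 25), -1), Rational(-1, 3703))) = Add(Mul(Rational(3835, 46), I, Pow(46, Rational(1, 2))), Mul(Rational(25, 979), Rational(-1, 3703))) = Add(Mul(Rational(3835, 46), I, Pow(46, Rational(1, 2))), Rational(-25, 3625237)) = Add(Rational(-25, 3625237), Mul(Rational(3835, 46), I, Pow(46, Rational(1, 2))))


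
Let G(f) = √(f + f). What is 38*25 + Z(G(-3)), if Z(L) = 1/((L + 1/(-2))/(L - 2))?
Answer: 6*(159*I + 317*√6)/(I + 2*√6) ≈ 951.12 + 0.58788*I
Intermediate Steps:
G(f) = √2*√f (G(f) = √(2*f) = √2*√f)
Z(L) = (-2 + L)/(-½ + L) (Z(L) = 1/((L - ½)/(-2 + L)) = 1/((-½ + L)/(-2 + L)) = (-2 + L)/(-½ + L))
38*25 + Z(G(-3)) = 38*25 + 2*(-2 + √2*√(-3))/(-1 + 2*(√2*√(-3))) = 950 + 2*(-2 + √2*(I*√3))/(-1 + 2*(√2*(I*√3))) = 950 + 2*(-2 + I*√6)/(-1 + 2*(I*√6)) = 950 + 2*(-2 + I*√6)/(-1 + 2*I*√6)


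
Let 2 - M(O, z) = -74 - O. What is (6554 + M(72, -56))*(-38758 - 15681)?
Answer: -364850178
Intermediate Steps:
M(O, z) = 76 + O (M(O, z) = 2 - (-74 - O) = 2 + (74 + O) = 76 + O)
(6554 + M(72, -56))*(-38758 - 15681) = (6554 + (76 + 72))*(-38758 - 15681) = (6554 + 148)*(-54439) = 6702*(-54439) = -364850178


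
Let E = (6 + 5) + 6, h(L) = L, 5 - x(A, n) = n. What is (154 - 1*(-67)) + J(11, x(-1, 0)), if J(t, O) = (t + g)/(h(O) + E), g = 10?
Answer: 4883/22 ≈ 221.95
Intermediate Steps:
x(A, n) = 5 - n
E = 17 (E = 11 + 6 = 17)
J(t, O) = (10 + t)/(17 + O) (J(t, O) = (t + 10)/(O + 17) = (10 + t)/(17 + O))
(154 - 1*(-67)) + J(11, x(-1, 0)) = (154 - 1*(-67)) + (10 + 11)/(17 + (5 - 1*0)) = (154 + 67) + 21/(17 + (5 + 0)) = 221 + 21/(17 + 5) = 221 + 21/22 = 4883/22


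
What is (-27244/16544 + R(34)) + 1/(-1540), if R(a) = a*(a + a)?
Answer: 334446641/144760 ≈ 2310.4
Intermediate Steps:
R(a) = 2*a**2 (R(a) = a*(2*a) = 2*a**2)
(-27244/16544 + R(34)) + 1/(-1540) = (-27244/16544 + 2*34**2) + 1/(-1540) = (-27244*1/16544 + 2*1156) - 1/1540 = (-6811/4136 + 2312) - 1/1540 = 9555621/4136 - 1/1540 = 334446641/144760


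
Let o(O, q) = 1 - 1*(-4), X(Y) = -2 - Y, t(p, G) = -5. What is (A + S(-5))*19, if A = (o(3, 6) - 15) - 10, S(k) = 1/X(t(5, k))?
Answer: -1121/3 ≈ -373.67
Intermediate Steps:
S(k) = ⅓ (S(k) = 1/(-2 - 1*(-5)) = 1/(-2 + 5) = 1/3 = ⅓)
o(O, q) = 5 (o(O, q) = 1 + 4 = 5)
A = -20 (A = (5 - 15) - 10 = -10 - 10 = -20)
(A + S(-5))*19 = (-20 + ⅓)*19 = -59/3*19 = -1121/3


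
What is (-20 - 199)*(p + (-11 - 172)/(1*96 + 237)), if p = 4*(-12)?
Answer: 393397/37 ≈ 10632.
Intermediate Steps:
p = -48
(-20 - 199)*(p + (-11 - 172)/(1*96 + 237)) = (-20 - 199)*(-48 + (-11 - 172)/(1*96 + 237)) = -219*(-48 - 183/(96 + 237)) = -219*(-48 - 183/333) = -219*(-48 - 183*1/333) = -219*(-48 - 61/111) = -219*(-5389/111) = 393397/37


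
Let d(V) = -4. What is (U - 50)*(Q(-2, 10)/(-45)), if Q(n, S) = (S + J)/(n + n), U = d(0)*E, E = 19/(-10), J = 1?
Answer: -583/225 ≈ -2.5911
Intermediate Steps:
E = -19/10 (E = 19*(-⅒) = -19/10 ≈ -1.9000)
U = 38/5 (U = -4*(-19/10) = 38/5 ≈ 7.6000)
Q(n, S) = (1 + S)/(2*n) (Q(n, S) = (S + 1)/(n + n) = (1 + S)/((2*n)) = (1 + S)*(1/(2*n)) = (1 + S)/(2*n))
(U - 50)*(Q(-2, 10)/(-45)) = (38/5 - 50)*(((½)*(1 + 10)/(-2))/(-45)) = -212*(½)*(-½)*11*(-1)/(5*45) = -(-583)*(-1)/(5*45) = -212/5*11/180 = -583/225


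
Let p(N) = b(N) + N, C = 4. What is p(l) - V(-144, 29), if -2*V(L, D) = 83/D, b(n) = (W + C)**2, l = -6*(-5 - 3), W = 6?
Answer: 8667/58 ≈ 149.43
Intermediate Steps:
l = 48 (l = -6*(-8) = 48)
b(n) = 100 (b(n) = (6 + 4)**2 = 10**2 = 100)
p(N) = 100 + N
V(L, D) = -83/(2*D)
p(l) - V(-144, 29) = (100 + 48) - (-83)/(2*29) = 148 - (-83)/(2*29) = 148 - 1*(-83/58) = 148 + 83/58 = 8667/58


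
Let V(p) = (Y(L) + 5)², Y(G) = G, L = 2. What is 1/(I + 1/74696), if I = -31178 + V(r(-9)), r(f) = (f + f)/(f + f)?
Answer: -74696/2325211783 ≈ -3.2124e-5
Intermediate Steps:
r(f) = 1 (r(f) = (2*f)/((2*f)) = (2*f)*(1/(2*f)) = 1)
V(p) = 49 (V(p) = (2 + 5)² = 7² = 49)
I = -31129 (I = -31178 + 49 = -31129)
1/(I + 1/74696) = 1/(-31129 + 1/74696) = 1/(-2325211783/74696) = -74696/2325211783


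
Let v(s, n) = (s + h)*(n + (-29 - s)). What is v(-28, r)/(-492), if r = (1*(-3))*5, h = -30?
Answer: -232/123 ≈ -1.8862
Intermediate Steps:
r = -15 (r = -3*5 = -15)
v(s, n) = (-30 + s)*(-29 + n - s) (v(s, n) = (s - 30)*(n + (-29 - s)) = (-30 + s)*(-29 + n - s))
v(-28, r)/(-492) = (870 - 28 - 1*(-28)**2 - 30*(-15) - 15*(-28))/(-492) = (870 - 28 - 1*784 + 450 + 420)*(-1/492) = (870 - 28 - 784 + 450 + 420)*(-1/492) = 928*(-1/492) = -232/123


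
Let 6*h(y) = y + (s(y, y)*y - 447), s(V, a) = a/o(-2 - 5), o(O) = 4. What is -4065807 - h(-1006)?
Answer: -4107733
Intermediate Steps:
s(V, a) = a/4
h(y) = -149/2 + y/6 + y²/24 (h(y) = (y + ((y/4)*y - 447))/6 = (y + (y²/4 - 447))/6 = (y + (-447 + y²/4))/6 = (-447 + y + y²/4)/6 = -149/2 + y/6 + y²/24)
-4065807 - h(-1006) = -4065807 - (-149/2 + (⅙)*(-1006) + (1/24)*(-1006)²) = -4065807 - (-149/2 - 503/3 + (1/24)*1012036) = -4065807 - (-149/2 - 503/3 + 253009/6) = -4065807 - 1*41926 = -4065807 - 41926 = -4107733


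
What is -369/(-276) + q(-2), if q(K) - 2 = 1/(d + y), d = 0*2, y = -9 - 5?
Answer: 2103/644 ≈ 3.2655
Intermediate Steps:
y = -14
d = 0
q(K) = 27/14 (q(K) = 2 + 1/(0 - 14) = 2 + 1/(-14) = 2 - 1/14 = 27/14)
-369/(-276) + q(-2) = -369/(-276) + 27/14 = -369*(-1/276) + 27/14 = 123/92 + 27/14 = 2103/644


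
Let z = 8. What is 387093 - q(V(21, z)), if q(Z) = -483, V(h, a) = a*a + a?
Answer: 387576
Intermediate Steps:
V(h, a) = a + a² (V(h, a) = a² + a = a + a²)
387093 - q(V(21, z)) = 387093 - 1*(-483) = 387093 + 483 = 387576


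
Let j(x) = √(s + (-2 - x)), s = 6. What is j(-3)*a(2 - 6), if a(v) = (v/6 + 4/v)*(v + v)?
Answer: 40*√7/3 ≈ 35.277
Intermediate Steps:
j(x) = √(4 - x) (j(x) = √(6 + (-2 - x)) = √(4 - x))
a(v) = 2*v*(4/v + v/6) (a(v) = (v*(⅙) + 4/v)*(2*v) = (v/6 + 4/v)*(2*v) = (4/v + v/6)*(2*v) = 2*v*(4/v + v/6))
j(-3)*a(2 - 6) = √(4 - 1*(-3))*(8 + (2 - 6)²/3) = √(4 + 3)*(8 + (⅓)*(-4)²) = √7*(8 + (⅓)*16) = √7*(8 + 16/3) = √7*(40/3) = 40*√7/3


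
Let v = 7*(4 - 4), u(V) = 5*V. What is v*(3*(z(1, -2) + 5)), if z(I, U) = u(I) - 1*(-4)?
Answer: 0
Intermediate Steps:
z(I, U) = 4 + 5*I (z(I, U) = 5*I - 1*(-4) = 5*I + 4 = 4 + 5*I)
v = 0 (v = 7*0 = 0)
v*(3*(z(1, -2) + 5)) = 0*(3*((4 + 5*1) + 5)) = 0*(3*((4 + 5) + 5)) = 0*(3*(9 + 5)) = 0*(3*14) = 0*42 = 0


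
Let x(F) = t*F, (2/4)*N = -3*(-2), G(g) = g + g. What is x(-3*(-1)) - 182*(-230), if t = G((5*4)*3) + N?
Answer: 42256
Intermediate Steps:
G(g) = 2*g
N = 12 (N = 2*(-3*(-2)) = 2*(-1*(-6)) = 2*6 = 12)
t = 132 (t = 2*((5*4)*3) + 12 = 2*(20*3) + 12 = 2*60 + 12 = 120 + 12 = 132)
x(F) = 132*F
x(-3*(-1)) - 182*(-230) = 132*(-3*(-1)) - 182*(-230) = 132*3 + 41860 = 396 + 41860 = 42256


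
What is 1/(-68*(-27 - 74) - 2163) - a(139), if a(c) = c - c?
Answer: 1/4705 ≈ 0.00021254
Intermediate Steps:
a(c) = 0
1/(-68*(-27 - 74) - 2163) - a(139) = 1/(-68*(-27 - 74) - 2163) - 1*0 = 1/(-68*(-101) - 2163) + 0 = 1/(6868 - 2163) + 0 = 1/4705 + 0 = 1/4705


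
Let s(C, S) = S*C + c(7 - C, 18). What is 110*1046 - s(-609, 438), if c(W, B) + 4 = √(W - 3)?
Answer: 381806 - √613 ≈ 3.8178e+5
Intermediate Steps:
c(W, B) = -4 + √(-3 + W) (c(W, B) = -4 + √(W - 3) = -4 + √(-3 + W))
s(C, S) = -4 + √(4 - C) + C*S (s(C, S) = S*C + (-4 + √(-3 + (7 - C))) = C*S + (-4 + √(4 - C)) = -4 + √(4 - C) + C*S)
110*1046 - s(-609, 438) = 110*1046 - (-4 + √(4 - 1*(-609)) - 609*438) = 115060 - (-4 + √(4 + 609) - 266742) = 115060 - (-4 + √613 - 266742) = 115060 - (-266746 + √613) = 115060 + (266746 - √613) = 381806 - √613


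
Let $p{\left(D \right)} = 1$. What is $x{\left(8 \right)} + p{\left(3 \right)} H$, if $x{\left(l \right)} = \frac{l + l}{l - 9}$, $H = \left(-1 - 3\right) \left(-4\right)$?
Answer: $0$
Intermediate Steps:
$H = 16$ ($H = \left(-4\right) \left(-4\right) = 16$)
$x{\left(l \right)} = \frac{2 l}{-9 + l}$
$x{\left(8 \right)} + p{\left(3 \right)} H = 2 \cdot 8 \frac{1}{-9 + 8} + 1 \cdot 16 = 2 \cdot 8 \frac{1}{-1} + 16 = 2 \cdot 8 \left(-1\right) + 16 = -16 + 16 = 0$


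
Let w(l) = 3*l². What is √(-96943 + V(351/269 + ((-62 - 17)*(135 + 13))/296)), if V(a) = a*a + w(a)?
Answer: 3*I*√732514558/269 ≈ 301.84*I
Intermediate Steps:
V(a) = 4*a² (V(a) = a*a + 3*a² = a² + 3*a² = 4*a²)
√(-96943 + V(351/269 + ((-62 - 17)*(135 + 13))/296)) = √(-96943 + 4*(351/269 + ((-62 - 17)*(135 + 13))/296)²) = √(-96943 + 4*(351*(1/269) - 79*148*(1/296))²) = √(-96943 + 4*(351/269 - 11692*1/296)²) = √(-96943 + 4*(351/269 - 79/2)²) = √(-96943 + 4*(-20549/538)²) = √(-96943 + 4*(422261401/289444)) = √(-96943 + 422261401/72361) = √(-6592631022/72361) = 3*I*√732514558/269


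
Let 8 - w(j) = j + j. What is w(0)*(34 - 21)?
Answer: 104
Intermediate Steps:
w(j) = 8 - 2*j (w(j) = 8 - (j + j) = 8 - 2*j)
w(0)*(34 - 21) = (8 - 2*0)*(34 - 21) = (8 + 0)*13 = 8*13 = 104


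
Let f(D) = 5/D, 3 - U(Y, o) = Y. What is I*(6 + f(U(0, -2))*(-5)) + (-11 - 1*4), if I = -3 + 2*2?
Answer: -52/3 ≈ -17.333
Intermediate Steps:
U(Y, o) = 3 - Y
I = 1 (I = -3 + 4 = 1)
I*(6 + f(U(0, -2))*(-5)) + (-11 - 1*4) = 1*(6 + (5/(3 - 1*0))*(-5)) + (-11 - 1*4) = 1*(6 + (5/(3 + 0))*(-5)) + (-11 - 4) = 1*(6 + (5/3)*(-5)) - 15 = 1*(6 - 25/3) - 15 = 1*(-7/3) - 15 = -7/3 - 15 = -52/3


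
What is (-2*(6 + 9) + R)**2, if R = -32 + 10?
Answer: 2704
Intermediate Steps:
R = -22
(-2*(6 + 9) + R)**2 = (-2*(6 + 9) - 22)**2 = (-2*15 - 22)**2 = (-30 - 22)**2 = (-52)**2 = 2704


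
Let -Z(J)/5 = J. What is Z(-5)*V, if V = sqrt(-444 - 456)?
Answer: 750*I ≈ 750.0*I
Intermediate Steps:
Z(J) = -5*J
V = 30*I (V = sqrt(-900) = 30*I ≈ 30.0*I)
Z(-5)*V = (-5*(-5))*(30*I) = 25*(30*I) = 750*I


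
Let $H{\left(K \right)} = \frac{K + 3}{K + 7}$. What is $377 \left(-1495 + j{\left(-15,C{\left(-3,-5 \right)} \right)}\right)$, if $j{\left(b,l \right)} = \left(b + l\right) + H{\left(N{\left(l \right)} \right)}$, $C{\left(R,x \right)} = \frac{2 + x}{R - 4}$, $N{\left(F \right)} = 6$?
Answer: $- \frac{3981932}{7} \approx -5.6885 \cdot 10^{5}$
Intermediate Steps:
$C{\left(R,x \right)} = \frac{2 + x}{-4 + R}$
$H{\left(K \right)} = \frac{3 + K}{7 + K}$
$j{\left(b,l \right)} = \frac{9}{13} + b + l$ ($j{\left(b,l \right)} = \left(b + l\right) + \frac{3 + 6}{7 + 6} = \left(b + l\right) + \frac{1}{13} \cdot 9 = \left(b + l\right) + \frac{9}{13} = \frac{9}{13} + b + l$)
$377 \left(-1495 + j{\left(-15,C{\left(-3,-5 \right)} \right)}\right) = 377 \left(-1495 + \left(\frac{9}{13} - 15 + \frac{2 - 5}{-4 - 3}\right)\right) = 377 \left(-1495 + \left(\frac{9}{13} - 15 + \frac{1}{-7} \left(-3\right)\right)\right) = 377 \left(-1495 - \frac{1263}{91}\right) = 377 \left(- \frac{137308}{91}\right) = - \frac{3981932}{7}$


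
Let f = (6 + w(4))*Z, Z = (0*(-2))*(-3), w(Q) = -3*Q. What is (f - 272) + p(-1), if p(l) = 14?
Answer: -258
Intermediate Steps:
Z = 0 (Z = 0*(-3) = 0)
f = 0 (f = (6 - 3*4)*0 = (6 - 12)*0 = -6*0 = 0)
(f - 272) + p(-1) = (0 - 272) + 14 = -272 + 14 = -258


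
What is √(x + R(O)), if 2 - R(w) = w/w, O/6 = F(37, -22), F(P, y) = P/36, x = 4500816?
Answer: √4500817 ≈ 2121.5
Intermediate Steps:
F(P, y) = P/36 (F(P, y) = P*(1/36) = P/36)
O = 37/6 (O = 6*((1/36)*37) = 6*(37/36) = 37/6 ≈ 6.1667)
R(w) = 1 (R(w) = 2 - w/w = 2 - 1*1 = 2 - 1 = 1)
√(x + R(O)) = √(4500816 + 1) = √4500817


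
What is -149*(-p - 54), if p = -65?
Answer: -1639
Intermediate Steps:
-149*(-p - 54) = -149*(-1*(-65) - 54) = -149*(65 - 54) = -149*11 = -1639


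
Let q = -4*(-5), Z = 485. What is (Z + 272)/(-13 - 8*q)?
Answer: -757/173 ≈ -4.3757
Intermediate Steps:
q = 20
(Z + 272)/(-13 - 8*q) = (485 + 272)/(-13 - 8*20) = 757/(-13 - 160) = 757/(-173) = 757*(-1/173) = -757/173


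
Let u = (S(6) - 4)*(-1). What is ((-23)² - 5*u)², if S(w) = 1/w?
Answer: 9357481/36 ≈ 2.5993e+5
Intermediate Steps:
u = 23/6 (u = (1/6 - 4)*(-1) = (⅙ - 4)*(-1) = -23/6*(-1) = 23/6 ≈ 3.8333)
((-23)² - 5*u)² = ((-23)² - 5*23/6)² = (529 - 115/6)² = (3059/6)² = 9357481/36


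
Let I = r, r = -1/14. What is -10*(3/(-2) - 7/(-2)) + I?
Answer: -281/14 ≈ -20.071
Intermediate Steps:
r = -1/14 (r = -1*1/14 = -1/14 ≈ -0.071429)
I = -1/14 ≈ -0.071429
-10*(3/(-2) - 7/(-2)) + I = -10*(3/(-2) - 7/(-2)) - 1/14 = -10*(3*(-½) - 7*(-½)) - 1/14 = -10*(-3/2 + 7/2) - 1/14 = -10*2 - 1/14 = -20 - 1/14 = -281/14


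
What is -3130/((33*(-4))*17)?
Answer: 1565/1122 ≈ 1.3948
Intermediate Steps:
-3130/((33*(-4))*17) = -3130/((-132*17)) = -3130/(-2244) = -3130*(-1/2244) = 1565/1122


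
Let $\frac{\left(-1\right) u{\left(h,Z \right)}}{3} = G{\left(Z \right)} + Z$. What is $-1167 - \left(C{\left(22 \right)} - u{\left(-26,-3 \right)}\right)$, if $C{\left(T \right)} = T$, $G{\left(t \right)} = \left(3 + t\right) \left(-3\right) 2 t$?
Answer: $-1180$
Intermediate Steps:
$G{\left(t \right)} = t \left(-18 - 6 t\right)$ ($G{\left(t \right)} = \left(-9 - 3 t\right) 2 t = \left(-18 - 6 t\right) t = t \left(-18 - 6 t\right)$)
$u{\left(h,Z \right)} = - 3 Z + 18 Z \left(3 + Z\right)$ ($u{\left(h,Z \right)} = - 3 \left(- 6 Z \left(3 + Z\right) + Z\right) = - 3 \left(Z - 6 Z \left(3 + Z\right)\right) = - 3 Z + 18 Z \left(3 + Z\right)$)
$-1167 - \left(C{\left(22 \right)} - u{\left(-26,-3 \right)}\right) = -1167 - \left(22 - 3 \left(-3\right) \left(17 + 6 \left(-3\right)\right)\right) = -1167 - \left(22 - 3 \left(-3\right) \left(17 - 18\right)\right) = -1167 - \left(22 - 3 \left(-3\right) \left(-1\right)\right) = -1167 - \left(22 - 9\right) = -1167 - 13 = -1180$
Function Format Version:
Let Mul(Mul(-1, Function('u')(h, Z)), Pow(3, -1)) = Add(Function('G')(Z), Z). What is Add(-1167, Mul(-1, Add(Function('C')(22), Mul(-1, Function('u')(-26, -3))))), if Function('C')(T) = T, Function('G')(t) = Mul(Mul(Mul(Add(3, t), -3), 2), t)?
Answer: -1180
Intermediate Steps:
Function('G')(t) = Mul(t, Add(-18, Mul(-6, t))) (Function('G')(t) = Mul(Mul(Add(-9, Mul(-3, t)), 2), t) = Mul(Add(-18, Mul(-6, t)), t) = Mul(t, Add(-18, Mul(-6, t))))
Function('u')(h, Z) = Add(Mul(-3, Z), Mul(18, Z, Add(3, Z))) (Function('u')(h, Z) = Mul(-3, Add(Mul(-6, Z, Add(3, Z)), Z)) = Mul(-3, Add(Z, Mul(-6, Z, Add(3, Z)))) = Add(Mul(-3, Z), Mul(18, Z, Add(3, Z))))
Add(-1167, Mul(-1, Add(Function('C')(22), Mul(-1, Function('u')(-26, -3))))) = Add(-1167, Mul(-1, Add(22, Mul(-1, Mul(3, -3, Add(17, Mul(6, -3))))))) = Add(-1167, Mul(-1, Add(22, Mul(-1, Mul(3, -3, Add(17, -18)))))) = Add(-1167, Mul(-1, Add(22, Mul(-1, Mul(3, -3, -1))))) = Add(-1167, Mul(-1, Add(22, Mul(-1, 9)))) = Add(-1167, Mul(-1, Add(22, -9))) = Add(-1167, Mul(-1, 13)) = Add(-1167, -13) = -1180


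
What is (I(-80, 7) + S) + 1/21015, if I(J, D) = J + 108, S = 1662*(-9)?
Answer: -313753949/21015 ≈ -14930.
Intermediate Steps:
S = -14958
I(J, D) = 108 + J
(I(-80, 7) + S) + 1/21015 = ((108 - 80) - 14958) + 1/21015 = (28 - 14958) + 1/21015 = -14930 + 1/21015 = -313753949/21015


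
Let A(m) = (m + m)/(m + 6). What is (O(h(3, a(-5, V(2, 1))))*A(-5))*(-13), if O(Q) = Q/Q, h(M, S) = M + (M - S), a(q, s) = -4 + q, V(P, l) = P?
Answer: 130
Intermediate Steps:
A(m) = 2*m/(6 + m) (A(m) = (2*m)/(6 + m) = 2*m/(6 + m))
h(M, S) = -S + 2*M
O(Q) = 1
(O(h(3, a(-5, V(2, 1))))*A(-5))*(-13) = (1*(2*(-5)/(6 - 5)))*(-13) = (1*(2*(-5)/1))*(-13) = (1*(2*(-5)*1))*(-13) = (1*(-10))*(-13) = -10*(-13) = 130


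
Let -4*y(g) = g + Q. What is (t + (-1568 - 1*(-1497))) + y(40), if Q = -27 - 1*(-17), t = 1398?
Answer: 2639/2 ≈ 1319.5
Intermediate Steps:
Q = -10 (Q = -27 + 17 = -10)
y(g) = 5/2 - g/4 (y(g) = -(g - 10)/4 = -(-10 + g)/4 = 5/2 - g/4)
(t + (-1568 - 1*(-1497))) + y(40) = (1398 + (-1568 - 1*(-1497))) + (5/2 - 1/4*40) = (1398 + (-1568 + 1497)) + (5/2 - 10) = (1398 - 71) - 15/2 = 1327 - 15/2 = 2639/2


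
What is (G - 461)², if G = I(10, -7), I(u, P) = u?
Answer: 203401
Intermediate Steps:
G = 10
(G - 461)² = (10 - 461)² = (-451)² = 203401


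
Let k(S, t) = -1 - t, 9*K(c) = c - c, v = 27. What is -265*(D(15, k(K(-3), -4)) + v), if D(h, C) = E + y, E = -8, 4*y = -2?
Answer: -9805/2 ≈ -4902.5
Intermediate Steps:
y = -½ (y = (¼)*(-2) = -½ ≈ -0.50000)
K(c) = 0 (K(c) = (c - c)/9 = (⅑)*0 = 0)
D(h, C) = -17/2 (D(h, C) = -8 - ½ = -17/2)
-265*(D(15, k(K(-3), -4)) + v) = -265*(-17/2 + 27) = -265*37/2 = -9805/2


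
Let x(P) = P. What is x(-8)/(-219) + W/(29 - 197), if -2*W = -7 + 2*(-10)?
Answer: -1075/24528 ≈ -0.043827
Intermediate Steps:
W = 27/2 (W = -(-7 + 2*(-10))/2 = -(-7 - 20)/2 = -½*(-27) = 27/2 ≈ 13.500)
x(-8)/(-219) + W/(29 - 197) = -8/(-219) + 27/(2*(29 - 197)) = -8*(-1/219) + (27/2)/(-168) = 8/219 + (27/2)*(-1/168) = 8/219 - 9/112 = -1075/24528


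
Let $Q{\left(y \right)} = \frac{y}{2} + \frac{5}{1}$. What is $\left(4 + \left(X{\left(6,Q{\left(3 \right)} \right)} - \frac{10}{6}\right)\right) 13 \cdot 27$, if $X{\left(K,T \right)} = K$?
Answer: $2925$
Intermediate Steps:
$Q{\left(y \right)} = 5 + \frac{y}{2}$ ($Q{\left(y \right)} = y \frac{1}{2} + 5 \cdot 1 = \frac{y}{2} + 5 = 5 + \frac{y}{2}$)
$\left(4 + \left(X{\left(6,Q{\left(3 \right)} \right)} - \frac{10}{6}\right)\right) 13 \cdot 27 = \left(4 + \left(6 - \frac{10}{6}\right)\right) 13 \cdot 27 = \left(4 + \left(6 - \frac{5}{3}\right)\right) 13 \cdot 27 = \left(4 + \frac{13}{3}\right) 13 \cdot 27 = \frac{25}{3} \cdot 13 \cdot 27 = \frac{325}{3} \cdot 27 = 2925$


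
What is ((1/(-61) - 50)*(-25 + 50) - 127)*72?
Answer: -6049584/61 ≈ -99174.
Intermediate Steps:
((1/(-61) - 50)*(-25 + 50) - 127)*72 = ((-1/61 - 50)*25 - 127)*72 = (-3051/61*25 - 127)*72 = (-76275/61 - 127)*72 = -84022/61*72 = -6049584/61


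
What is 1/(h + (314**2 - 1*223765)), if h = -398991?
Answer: -1/524160 ≈ -1.9078e-6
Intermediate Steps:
1/(h + (314**2 - 1*223765)) = 1/(-398991 + (314**2 - 1*223765)) = 1/(-398991 + (98596 - 223765)) = 1/(-398991 - 125169) = 1/(-524160) = -1/524160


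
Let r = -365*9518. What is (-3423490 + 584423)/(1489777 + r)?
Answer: 2839067/1984293 ≈ 1.4308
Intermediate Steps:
r = -3474070
(-3423490 + 584423)/(1489777 + r) = (-3423490 + 584423)/(1489777 - 3474070) = -2839067/(-1984293) = -2839067*(-1/1984293) = 2839067/1984293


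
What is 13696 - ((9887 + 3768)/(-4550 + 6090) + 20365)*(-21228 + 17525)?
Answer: 3320157503/44 ≈ 7.5458e+7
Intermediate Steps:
13696 - ((9887 + 3768)/(-4550 + 6090) + 20365)*(-21228 + 17525) = 13696 - (13655/1540 + 20365)*(-3703) = 13696 - (13655*(1/1540) + 20365)*(-3703) = 13696 - (2731/308 + 20365)*(-3703) = 13696 - 6275151*(-3703)/308 = 13696 - 1*(-3319554879/44) = 13696 + 3319554879/44 = 3320157503/44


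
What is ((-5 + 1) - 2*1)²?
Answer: 36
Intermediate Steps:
((-5 + 1) - 2*1)² = (-4 - 2)² = (-6)² = 36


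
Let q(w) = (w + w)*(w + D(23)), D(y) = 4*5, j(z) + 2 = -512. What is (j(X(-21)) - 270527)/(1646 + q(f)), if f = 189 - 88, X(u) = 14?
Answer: -90347/8696 ≈ -10.389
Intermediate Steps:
f = 101
j(z) = -514 (j(z) = -2 - 512 = -514)
D(y) = 20
q(w) = 2*w*(20 + w) (q(w) = (w + w)*(w + 20) = (2*w)*(20 + w) = 2*w*(20 + w))
(j(X(-21)) - 270527)/(1646 + q(f)) = (-514 - 270527)/(1646 + 2*101*(20 + 101)) = -271041/(1646 + 2*101*121) = -271041/(1646 + 24442) = -271041/26088 = -271041*1/26088 = -90347/8696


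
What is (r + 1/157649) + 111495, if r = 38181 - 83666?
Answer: 10406410491/157649 ≈ 66010.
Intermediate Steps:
r = -45485
(r + 1/157649) + 111495 = (-45485 + 1/157649) + 111495 = -7170664764/157649 + 111495 = 10406410491/157649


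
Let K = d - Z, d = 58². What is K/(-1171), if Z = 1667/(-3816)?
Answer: -12838691/4468536 ≈ -2.8731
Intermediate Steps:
d = 3364
Z = -1667/3816 (Z = 1667*(-1/3816) = -1667/3816 ≈ -0.43684)
K = 12838691/3816 (K = 3364 - 1*(-1667/3816) = 3364 + 1667/3816 = 12838691/3816 ≈ 3364.4)
K/(-1171) = (12838691/3816)/(-1171) = (12838691/3816)*(-1/1171) = -12838691/4468536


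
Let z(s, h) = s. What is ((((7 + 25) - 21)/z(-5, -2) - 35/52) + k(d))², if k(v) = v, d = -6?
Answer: 5322249/67600 ≈ 78.731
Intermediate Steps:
((((7 + 25) - 21)/z(-5, -2) - 35/52) + k(d))² = ((((7 + 25) - 21)/(-5) - 35/52) - 6)² = (((32 - 21)*(-⅕) - 35*1/52) - 6)² = ((11*(-⅕) - 35/52) - 6)² = ((-11/5 - 35/52) - 6)² = (-747/260 - 6)² = (-2307/260)² = 5322249/67600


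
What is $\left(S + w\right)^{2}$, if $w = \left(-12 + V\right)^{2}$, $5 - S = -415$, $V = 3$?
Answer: $251001$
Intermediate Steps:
$S = 420$ ($S = 5 - -415 = 5 + 415 = 420$)
$w = 81$ ($w = \left(-12 + 3\right)^{2} = \left(-9\right)^{2} = 81$)
$\left(S + w\right)^{2} = \left(420 + 81\right)^{2} = 501^{2} = 251001$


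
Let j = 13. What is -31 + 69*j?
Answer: 866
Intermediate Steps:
-31 + 69*j = -31 + 69*13 = -31 + 897 = 866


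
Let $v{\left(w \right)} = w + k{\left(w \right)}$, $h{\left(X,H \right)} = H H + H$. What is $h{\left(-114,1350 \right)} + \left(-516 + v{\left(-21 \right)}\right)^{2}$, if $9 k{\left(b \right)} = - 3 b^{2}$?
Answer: $2291706$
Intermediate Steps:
$h{\left(X,H \right)} = H + H^{2}$ ($h{\left(X,H \right)} = H^{2} + H = H + H^{2}$)
$k{\left(b \right)} = - \frac{b^{2}}{3}$ ($k{\left(b \right)} = \frac{\left(-3\right) b^{2}}{9} = - \frac{b^{2}}{3}$)
$v{\left(w \right)} = w - \frac{w^{2}}{3}$
$h{\left(-114,1350 \right)} + \left(-516 + v{\left(-21 \right)}\right)^{2} = 1350 \left(1 + 1350\right) + \left(-516 + \frac{1}{3} \left(-21\right) \left(3 - -21\right)\right)^{2} = 1350 \cdot 1351 + \left(-516 + \frac{1}{3} \left(-21\right) \left(3 + 21\right)\right)^{2} = 1823850 + \left(-516 + \frac{1}{3} \left(-21\right) 24\right)^{2} = 1823850 + \left(-516 - 168\right)^{2} = 1823850 + \left(-684\right)^{2} = 1823850 + 467856 = 2291706$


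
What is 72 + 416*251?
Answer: 104488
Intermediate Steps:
72 + 416*251 = 72 + 104416 = 104488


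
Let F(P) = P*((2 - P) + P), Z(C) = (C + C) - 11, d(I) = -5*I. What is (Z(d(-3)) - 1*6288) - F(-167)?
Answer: -5935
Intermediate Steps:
Z(C) = -11 + 2*C (Z(C) = 2*C - 11 = -11 + 2*C)
F(P) = 2*P (F(P) = P*2 = 2*P)
(Z(d(-3)) - 1*6288) - F(-167) = ((-11 + 2*(-5*(-3))) - 1*6288) - 2*(-167) = ((-11 + 2*15) - 6288) - 1*(-334) = ((-11 + 30) - 6288) + 334 = (19 - 6288) + 334 = -6269 + 334 = -5935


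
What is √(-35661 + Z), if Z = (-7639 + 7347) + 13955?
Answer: I*√21998 ≈ 148.32*I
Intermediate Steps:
Z = 13663 (Z = -292 + 13955 = 13663)
√(-35661 + Z) = √(-35661 + 13663) = √(-21998) = I*√21998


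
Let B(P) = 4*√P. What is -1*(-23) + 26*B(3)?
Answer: 23 + 104*√3 ≈ 203.13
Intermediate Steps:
-1*(-23) + 26*B(3) = -1*(-23) + 26*(4*√3) = 23 + 104*√3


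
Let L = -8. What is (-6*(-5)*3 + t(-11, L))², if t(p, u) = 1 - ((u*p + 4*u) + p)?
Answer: 2116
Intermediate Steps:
t(p, u) = 1 - p - 4*u - p*u (t(p, u) = 1 - ((p*u + 4*u) + p) = 1 - ((4*u + p*u) + p) = 1 - (p + 4*u + p*u) = 1 + (-p - 4*u - p*u) = 1 - p - 4*u - p*u)
(-6*(-5)*3 + t(-11, L))² = (-6*(-5)*3 + (1 - 1*(-11) - 4*(-8) - 1*(-11)*(-8)))² = (30*3 + (1 + 11 + 32 - 88))² = (90 - 44)² = 46² = 2116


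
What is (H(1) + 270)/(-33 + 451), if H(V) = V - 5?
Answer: 7/11 ≈ 0.63636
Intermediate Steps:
H(V) = -5 + V
(H(1) + 270)/(-33 + 451) = ((-5 + 1) + 270)/(-33 + 451) = (-4 + 270)/418 = 266*(1/418) = 7/11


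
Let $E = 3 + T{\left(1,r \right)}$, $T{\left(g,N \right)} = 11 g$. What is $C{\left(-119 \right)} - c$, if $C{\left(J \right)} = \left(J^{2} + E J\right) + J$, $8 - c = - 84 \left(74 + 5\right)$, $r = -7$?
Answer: $5732$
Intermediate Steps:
$E = 14$ ($E = 3 + 11 \cdot 1 = 3 + 11 = 14$)
$c = 6644$ ($c = 8 - - 84 \left(74 + 5\right) = 8 - \left(-84\right) 79 = 8 - -6636 = 8 + 6636 = 6644$)
$C{\left(J \right)} = J^{2} + 15 J$ ($C{\left(J \right)} = \left(J^{2} + 14 J\right) + J = J^{2} + 15 J$)
$C{\left(-119 \right)} - c = - 119 \left(15 - 119\right) - 6644 = \left(-119\right) \left(-104\right) - 6644 = 12376 - 6644 = 5732$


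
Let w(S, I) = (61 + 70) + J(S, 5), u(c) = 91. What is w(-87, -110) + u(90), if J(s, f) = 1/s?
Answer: 19313/87 ≈ 221.99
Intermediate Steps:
w(S, I) = 131 + 1/S (w(S, I) = (61 + 70) + 1/S = 131 + 1/S)
w(-87, -110) + u(90) = (131 + 1/(-87)) + 91 = (131 - 1/87) + 91 = 11396/87 + 91 = 19313/87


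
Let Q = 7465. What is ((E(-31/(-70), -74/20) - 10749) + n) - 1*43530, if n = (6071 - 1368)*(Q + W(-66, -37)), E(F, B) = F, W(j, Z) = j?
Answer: 2432025291/70 ≈ 3.4743e+7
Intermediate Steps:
n = 34797497 (n = (6071 - 1368)*(7465 - 66) = 4703*7399 = 34797497)
((E(-31/(-70), -74/20) - 10749) + n) - 1*43530 = ((-31/(-70) - 10749) + 34797497) - 1*43530 = ((-31*(-1/70) - 10749) + 34797497) - 43530 = ((31/70 - 10749) + 34797497) - 43530 = (-752399/70 + 34797497) - 43530 = 2435072391/70 - 43530 = 2432025291/70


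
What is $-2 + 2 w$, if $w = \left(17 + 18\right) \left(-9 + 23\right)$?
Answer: $978$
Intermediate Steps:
$w = 490$ ($w = 35 \cdot 14 = 490$)
$-2 + 2 w = -2 + 2 \cdot 490 = -2 + 980 = 978$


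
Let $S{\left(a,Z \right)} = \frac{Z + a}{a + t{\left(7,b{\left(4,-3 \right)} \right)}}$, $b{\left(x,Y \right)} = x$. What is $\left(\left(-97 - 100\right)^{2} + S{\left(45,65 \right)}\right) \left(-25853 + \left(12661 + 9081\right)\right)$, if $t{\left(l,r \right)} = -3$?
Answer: $- \frac{3350645884}{21} \approx -1.5955 \cdot 10^{8}$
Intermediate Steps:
$S{\left(a,Z \right)} = \frac{Z + a}{-3 + a}$ ($S{\left(a,Z \right)} = \frac{Z + a}{a - 3} = \frac{Z + a}{-3 + a}$)
$\left(\left(-97 - 100\right)^{2} + S{\left(45,65 \right)}\right) \left(-25853 + \left(12661 + 9081\right)\right) = \left(\left(-97 - 100\right)^{2} + \frac{65 + 45}{-3 + 45}\right) \left(-25853 + \left(12661 + 9081\right)\right) = \left(\left(-197\right)^{2} + \frac{1}{42} \cdot 110\right) \left(-25853 + 21742\right) = \left(38809 + \frac{1}{42} \cdot 110\right) \left(-4111\right) = \left(38809 + \frac{55}{21}\right) \left(-4111\right) = \frac{815044}{21} \left(-4111\right) = - \frac{3350645884}{21}$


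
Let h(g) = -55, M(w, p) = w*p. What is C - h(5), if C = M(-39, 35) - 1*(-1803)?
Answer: 493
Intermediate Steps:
M(w, p) = p*w
C = 438 (C = 35*(-39) - 1*(-1803) = -1365 + 1803 = 438)
C - h(5) = 438 - 1*(-55) = 438 + 55 = 493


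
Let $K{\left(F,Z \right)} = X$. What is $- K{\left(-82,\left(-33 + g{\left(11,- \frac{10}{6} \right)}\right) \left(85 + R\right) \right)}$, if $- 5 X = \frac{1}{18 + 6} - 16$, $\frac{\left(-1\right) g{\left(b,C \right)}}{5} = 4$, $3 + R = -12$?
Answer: $- \frac{383}{120} \approx -3.1917$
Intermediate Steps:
$R = -15$ ($R = -3 - 12 = -15$)
$g{\left(b,C \right)} = -20$ ($g{\left(b,C \right)} = \left(-5\right) 4 = -20$)
$X = \frac{383}{120}$ ($X = - \frac{\frac{1}{18 + 6} - 16}{5} = - \frac{\frac{1}{24} - 16}{5} = \left(- \frac{1}{5}\right) \left(- \frac{383}{24}\right) = \frac{383}{120} \approx 3.1917$)
$K{\left(F,Z \right)} = \frac{383}{120}$
$- K{\left(-82,\left(-33 + g{\left(11,- \frac{10}{6} \right)}\right) \left(85 + R\right) \right)} = \left(-1\right) \frac{383}{120} = - \frac{383}{120}$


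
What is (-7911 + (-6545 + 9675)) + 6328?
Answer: 1547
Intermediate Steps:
(-7911 + (-6545 + 9675)) + 6328 = (-7911 + 3130) + 6328 = -4781 + 6328 = 1547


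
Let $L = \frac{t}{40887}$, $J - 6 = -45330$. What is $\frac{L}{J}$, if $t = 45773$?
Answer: $- \frac{6539}{264737484} \approx -2.47 \cdot 10^{-5}$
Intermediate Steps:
$J = -45324$ ($J = 6 - 45330 = -45324$)
$L = \frac{6539}{5841}$ ($L = \frac{45773}{40887} = 45773 \cdot \frac{1}{40887} = \frac{6539}{5841} \approx 1.1195$)
$\frac{L}{J} = \frac{6539}{5841 \left(-45324\right)} = \frac{6539}{5841} \left(- \frac{1}{45324}\right) = - \frac{6539}{264737484}$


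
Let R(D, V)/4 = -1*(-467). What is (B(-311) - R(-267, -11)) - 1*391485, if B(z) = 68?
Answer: -393285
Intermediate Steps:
R(D, V) = 1868 (R(D, V) = 4*(-1*(-467)) = 4*467 = 1868)
(B(-311) - R(-267, -11)) - 1*391485 = (68 - 1*1868) - 1*391485 = (68 - 1868) - 391485 = -1800 - 391485 = -393285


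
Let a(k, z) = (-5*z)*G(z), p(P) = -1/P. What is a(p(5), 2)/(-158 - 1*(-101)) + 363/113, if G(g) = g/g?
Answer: 21821/6441 ≈ 3.3878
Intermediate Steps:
G(g) = 1
a(k, z) = -5*z (a(k, z) = -5*z*1 = -5*z)
a(p(5), 2)/(-158 - 1*(-101)) + 363/113 = (-5*2)/(-158 - 1*(-101)) + 363/113 = -10/(-158 + 101) + 363*(1/113) = -10/(-57) + 363/113 = -10*(-1/57) + 363/113 = 10/57 + 363/113 = 21821/6441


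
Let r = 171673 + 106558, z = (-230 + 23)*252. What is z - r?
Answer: -330395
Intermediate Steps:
z = -52164 (z = -207*252 = -52164)
r = 278231
z - r = -52164 - 1*278231 = -52164 - 278231 = -330395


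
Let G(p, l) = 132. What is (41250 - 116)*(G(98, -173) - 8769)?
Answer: -355274358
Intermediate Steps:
(41250 - 116)*(G(98, -173) - 8769) = (41250 - 116)*(132 - 8769) = 41134*(-8637) = -355274358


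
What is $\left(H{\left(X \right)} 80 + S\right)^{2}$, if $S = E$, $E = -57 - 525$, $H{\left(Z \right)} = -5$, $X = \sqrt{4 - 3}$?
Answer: $964324$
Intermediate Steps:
$X = 1$ ($X = \sqrt{1} = 1$)
$E = -582$ ($E = -57 - 525 = -582$)
$S = -582$
$\left(H{\left(X \right)} 80 + S\right)^{2} = \left(\left(-5\right) 80 - 582\right)^{2} = \left(-400 - 582\right)^{2} = \left(-982\right)^{2} = 964324$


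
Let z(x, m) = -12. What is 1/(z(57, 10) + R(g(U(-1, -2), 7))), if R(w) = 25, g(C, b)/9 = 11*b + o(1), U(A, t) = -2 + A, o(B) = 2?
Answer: 1/13 ≈ 0.076923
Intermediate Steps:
g(C, b) = 18 + 99*b (g(C, b) = 9*(11*b + 2) = 9*(2 + 11*b) = 18 + 99*b)
1/(z(57, 10) + R(g(U(-1, -2), 7))) = 1/(-12 + 25) = 1/13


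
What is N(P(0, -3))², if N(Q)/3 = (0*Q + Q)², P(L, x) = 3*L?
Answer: 0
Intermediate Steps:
N(Q) = 3*Q² (N(Q) = 3*(0*Q + Q)² = 3*(0 + Q)² = 3*Q²)
N(P(0, -3))² = (3*(3*0)²)² = (3*0²)² = (3*0)² = 0² = 0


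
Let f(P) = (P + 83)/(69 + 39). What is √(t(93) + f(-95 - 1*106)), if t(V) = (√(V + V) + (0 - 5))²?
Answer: √(68010 - 3240*√186)/18 ≈ 8.5747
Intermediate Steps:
f(P) = 83/108 + P/108 (f(P) = (83 + P)/108 = (83 + P)*(1/108) = 83/108 + P/108)
t(V) = (-5 + √2*√V)² (t(V) = (√(2*V) - 5)² = (√2*√V - 5)² = (-5 + √2*√V)²)
√(t(93) + f(-95 - 1*106)) = √((-5 + √2*√93)² + (83/108 + (-95 - 1*106)/108)) = √((-5 + √186)² + (83/108 + (-95 - 106)/108)) = √((-5 + √186)² + (83/108 + (1/108)*(-201))) = √((-5 + √186)² + (83/108 - 67/36)) = √((-5 + √186)² - 59/54) = √(-59/54 + (-5 + √186)²)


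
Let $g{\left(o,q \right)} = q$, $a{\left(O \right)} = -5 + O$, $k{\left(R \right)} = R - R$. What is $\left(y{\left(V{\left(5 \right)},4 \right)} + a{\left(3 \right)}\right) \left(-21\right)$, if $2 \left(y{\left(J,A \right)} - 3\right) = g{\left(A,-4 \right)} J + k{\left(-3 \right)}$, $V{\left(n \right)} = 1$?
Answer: $21$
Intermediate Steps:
$k{\left(R \right)} = 0$
$y{\left(J,A \right)} = 3 - 2 J$ ($y{\left(J,A \right)} = 3 + \frac{- 4 J + 0}{2} = 3 + \frac{\left(-4\right) J}{2} = 3 - 2 J$)
$\left(y{\left(V{\left(5 \right)},4 \right)} + a{\left(3 \right)}\right) \left(-21\right) = \left(\left(3 - 2\right) + \left(-5 + 3\right)\right) \left(-21\right) = \left(\left(3 - 2\right) - 2\right) \left(-21\right) = \left(1 - 2\right) \left(-21\right) = \left(-1\right) \left(-21\right) = 21$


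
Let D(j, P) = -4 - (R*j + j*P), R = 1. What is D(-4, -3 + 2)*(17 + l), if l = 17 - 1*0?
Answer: -136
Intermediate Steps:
l = 17 (l = 17 + 0 = 17)
D(j, P) = -4 - j - P*j (D(j, P) = -4 - (1*j + j*P) = -4 - (j + P*j) = -4 + (-j - P*j) = -4 - j - P*j)
D(-4, -3 + 2)*(17 + l) = (-4 - 1*(-4) - 1*(-3 + 2)*(-4))*(17 + 17) = (-4 + 4 - 1*(-1)*(-4))*34 = (-4 + 4 - 4)*34 = -4*34 = -136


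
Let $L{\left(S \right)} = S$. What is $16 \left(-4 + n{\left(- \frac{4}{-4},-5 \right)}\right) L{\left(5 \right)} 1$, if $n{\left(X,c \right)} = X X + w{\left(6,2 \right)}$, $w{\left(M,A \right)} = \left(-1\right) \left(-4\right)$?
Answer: $80$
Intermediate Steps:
$w{\left(M,A \right)} = 4$
$n{\left(X,c \right)} = 4 + X^{2}$ ($n{\left(X,c \right)} = X X + 4 = X^{2} + 4 = 4 + X^{2}$)
$16 \left(-4 + n{\left(- \frac{4}{-4},-5 \right)}\right) L{\left(5 \right)} 1 = 16 \left(-4 + \left(4 + \left(- \frac{4}{-4}\right)^{2}\right)\right) 5 \cdot 1 = 16 \left(-4 + \left(4 + \left(\left(-4\right) \left(- \frac{1}{4}\right)\right)^{2}\right)\right) 5 \cdot 1 = 16 \left(-4 + \left(4 + 1^{2}\right)\right) 5 \cdot 1 = 16 \left(-4 + \left(4 + 1\right)\right) 5 \cdot 1 = 16 \left(-4 + 5\right) 5 \cdot 1 = 16 \cdot 1 \cdot 5 \cdot 1 = 16 \cdot 5 \cdot 1 = 80 \cdot 1 = 80$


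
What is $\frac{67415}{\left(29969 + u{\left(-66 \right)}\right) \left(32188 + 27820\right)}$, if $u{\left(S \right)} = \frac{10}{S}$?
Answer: $\frac{2224695}{59346231776} \approx 3.7487 \cdot 10^{-5}$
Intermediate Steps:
$\frac{67415}{\left(29969 + u{\left(-66 \right)}\right) \left(32188 + 27820\right)} = \frac{67415}{\left(29969 + \frac{10}{-66}\right) \left(32188 + 27820\right)} = \frac{67415}{\left(29969 + 10 \left(- \frac{1}{66}\right)\right) 60008} = \frac{67415}{\left(29969 - \frac{5}{33}\right) 60008} = \frac{67415}{\frac{988972}{33} \cdot 60008} = \frac{67415}{\frac{59346231776}{33}} = 67415 \cdot \frac{33}{59346231776} = \frac{2224695}{59346231776}$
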